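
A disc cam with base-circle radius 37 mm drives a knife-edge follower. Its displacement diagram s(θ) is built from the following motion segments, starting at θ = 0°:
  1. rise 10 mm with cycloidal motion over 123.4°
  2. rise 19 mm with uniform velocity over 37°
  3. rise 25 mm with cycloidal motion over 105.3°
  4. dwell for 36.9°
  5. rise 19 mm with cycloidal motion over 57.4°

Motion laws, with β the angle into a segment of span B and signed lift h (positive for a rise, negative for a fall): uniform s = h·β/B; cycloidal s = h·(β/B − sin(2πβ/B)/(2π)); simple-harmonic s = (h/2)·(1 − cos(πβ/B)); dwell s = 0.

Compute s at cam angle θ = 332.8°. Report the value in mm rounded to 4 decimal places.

seg 1 [0°–123.4°] cycloidal, h=10: full span → s += 10 → s = 10.0000
seg 2 [123.4°–160.4°] uniform, h=19: full span → s += 19 → s = 29.0000
seg 3 [160.4°–265.7°] cycloidal, h=25: full span → s += 25 → s = 54.0000
seg 4 [265.7°–302.6°] dwell: s stays 54.0000
seg 5 [302.6°–360°] cycloidal, h=19: θ=332.8° here. β=30.2, B=57.4. 19·(0.5261 − sin(2π·0.5261)/(2π)) = 10.4908 → s = 64.4908

64.4908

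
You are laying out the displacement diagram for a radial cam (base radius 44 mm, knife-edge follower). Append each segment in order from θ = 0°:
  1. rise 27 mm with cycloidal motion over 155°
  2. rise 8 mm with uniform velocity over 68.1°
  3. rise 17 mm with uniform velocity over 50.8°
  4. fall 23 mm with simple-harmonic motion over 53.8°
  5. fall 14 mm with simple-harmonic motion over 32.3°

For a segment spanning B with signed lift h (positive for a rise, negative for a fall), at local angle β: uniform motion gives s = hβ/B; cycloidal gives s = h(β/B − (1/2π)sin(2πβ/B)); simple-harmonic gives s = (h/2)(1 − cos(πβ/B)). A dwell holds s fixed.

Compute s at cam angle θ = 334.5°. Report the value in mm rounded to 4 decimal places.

seg 1 [0°–155°] cycloidal, h=27: full span → s += 27 → s = 27.0000
seg 2 [155°–223.1°] uniform, h=8: full span → s += 8 → s = 35.0000
seg 3 [223.1°–273.9°] uniform, h=17: full span → s += 17 → s = 52.0000
seg 4 [273.9°–327.7°] simple-harmonic, h=-23: full span → s += -23 → s = 29.0000
seg 5 [327.7°–360°] simple-harmonic, h=-14: θ=334.5° here. β=6.8, B=32.3. -14/2·(1 − cos(π·0.2105)) = -1.4760 → s = 27.5240

27.5240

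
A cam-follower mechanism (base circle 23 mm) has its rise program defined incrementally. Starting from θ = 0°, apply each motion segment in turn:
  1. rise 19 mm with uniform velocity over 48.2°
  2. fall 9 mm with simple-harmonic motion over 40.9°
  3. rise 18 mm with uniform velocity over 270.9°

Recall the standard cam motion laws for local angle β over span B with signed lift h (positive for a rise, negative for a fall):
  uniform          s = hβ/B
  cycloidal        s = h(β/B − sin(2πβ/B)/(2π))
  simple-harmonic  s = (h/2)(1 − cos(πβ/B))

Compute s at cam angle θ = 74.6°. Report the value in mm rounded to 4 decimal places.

seg 1 [0°–48.2°] uniform, h=19: full span → s += 19 → s = 19.0000
seg 2 [48.2°–89.1°] simple-harmonic, h=-9: θ=74.6° here. β=26.4, B=40.9. -9/2·(1 − cos(π·0.6455)) = -6.4858 → s = 12.5142

12.5142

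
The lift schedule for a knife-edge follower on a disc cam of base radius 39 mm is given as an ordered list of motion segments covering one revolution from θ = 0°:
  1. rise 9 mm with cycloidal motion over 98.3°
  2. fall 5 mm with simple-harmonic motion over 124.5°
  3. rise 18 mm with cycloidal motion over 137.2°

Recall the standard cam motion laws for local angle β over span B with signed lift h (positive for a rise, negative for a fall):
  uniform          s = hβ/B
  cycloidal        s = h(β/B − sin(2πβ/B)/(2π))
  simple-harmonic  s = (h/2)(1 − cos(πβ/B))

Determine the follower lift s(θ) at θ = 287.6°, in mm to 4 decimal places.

seg 1 [0°–98.3°] cycloidal, h=9: full span → s += 9 → s = 9.0000
seg 2 [98.3°–222.8°] simple-harmonic, h=-5: full span → s += -5 → s = 4.0000
seg 3 [222.8°–360°] cycloidal, h=18: θ=287.6° here. β=64.8, B=137.2. 18·(0.4723 − sin(2π·0.4723)/(2π)) = 8.0054 → s = 12.0054

12.0054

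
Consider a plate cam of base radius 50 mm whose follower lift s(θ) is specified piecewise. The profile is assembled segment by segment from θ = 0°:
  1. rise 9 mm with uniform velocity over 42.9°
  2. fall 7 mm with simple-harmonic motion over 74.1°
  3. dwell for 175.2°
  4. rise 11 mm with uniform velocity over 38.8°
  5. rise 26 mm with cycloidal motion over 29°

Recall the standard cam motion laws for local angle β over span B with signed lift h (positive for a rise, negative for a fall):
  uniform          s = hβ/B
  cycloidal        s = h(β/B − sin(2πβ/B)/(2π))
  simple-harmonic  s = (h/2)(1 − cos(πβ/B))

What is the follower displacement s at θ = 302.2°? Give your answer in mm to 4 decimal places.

seg 1 [0°–42.9°] uniform, h=9: full span → s += 9 → s = 9.0000
seg 2 [42.9°–117°] simple-harmonic, h=-7: full span → s += -7 → s = 2.0000
seg 3 [117°–292.2°] dwell: s stays 2.0000
seg 4 [292.2°–331°] uniform, h=11: θ=302.2° here. β=10, B=38.8. 11·10/38.8 = 2.8351 → s = 4.8351

4.8351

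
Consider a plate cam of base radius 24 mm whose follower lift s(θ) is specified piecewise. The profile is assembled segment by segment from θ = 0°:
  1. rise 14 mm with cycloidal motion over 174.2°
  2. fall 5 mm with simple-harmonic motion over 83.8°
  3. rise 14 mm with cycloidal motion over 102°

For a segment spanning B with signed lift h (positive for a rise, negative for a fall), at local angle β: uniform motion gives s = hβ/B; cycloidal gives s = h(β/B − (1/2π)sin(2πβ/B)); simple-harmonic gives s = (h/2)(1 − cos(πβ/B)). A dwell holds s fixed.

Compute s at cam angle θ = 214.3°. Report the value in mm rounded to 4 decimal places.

seg 1 [0°–174.2°] cycloidal, h=14: full span → s += 14 → s = 14.0000
seg 2 [174.2°–258°] simple-harmonic, h=-5: θ=214.3° here. β=40.1, B=83.8. -5/2·(1 − cos(π·0.4785)) = -2.3314 → s = 11.6686

11.6686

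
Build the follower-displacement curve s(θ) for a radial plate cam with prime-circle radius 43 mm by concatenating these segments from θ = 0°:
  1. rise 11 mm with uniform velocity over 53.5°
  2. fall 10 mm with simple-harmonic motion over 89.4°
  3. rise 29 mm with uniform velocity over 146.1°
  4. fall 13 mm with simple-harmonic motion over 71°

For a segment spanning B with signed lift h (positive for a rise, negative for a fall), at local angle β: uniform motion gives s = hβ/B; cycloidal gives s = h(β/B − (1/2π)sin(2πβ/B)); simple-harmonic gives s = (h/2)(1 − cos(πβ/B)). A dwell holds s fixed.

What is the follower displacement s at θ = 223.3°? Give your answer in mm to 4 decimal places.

seg 1 [0°–53.5°] uniform, h=11: full span → s += 11 → s = 11.0000
seg 2 [53.5°–142.9°] simple-harmonic, h=-10: full span → s += -10 → s = 1.0000
seg 3 [142.9°–289°] uniform, h=29: θ=223.3° here. β=80.4, B=146.1. 29·80.4/146.1 = 15.9589 → s = 16.9589

16.9589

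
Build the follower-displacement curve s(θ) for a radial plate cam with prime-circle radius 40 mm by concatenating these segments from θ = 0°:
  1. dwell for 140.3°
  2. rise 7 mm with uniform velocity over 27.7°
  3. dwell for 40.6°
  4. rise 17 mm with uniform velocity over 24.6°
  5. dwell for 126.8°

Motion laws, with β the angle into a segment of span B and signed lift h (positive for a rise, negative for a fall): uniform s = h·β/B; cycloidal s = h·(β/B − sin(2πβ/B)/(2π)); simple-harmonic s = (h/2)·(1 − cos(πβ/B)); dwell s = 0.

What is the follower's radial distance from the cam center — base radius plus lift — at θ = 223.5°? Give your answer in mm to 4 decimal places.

seg 1 [0°–140.3°] dwell: s stays 0.0000
seg 2 [140.3°–168°] uniform, h=7: full span → s += 7 → s = 7.0000
seg 3 [168°–208.6°] dwell: s stays 7.0000
seg 4 [208.6°–233.2°] uniform, h=17: θ=223.5° here. β=14.9, B=24.6. 17·14.9/24.6 = 10.2967 → s = 17.2967
radial distance = base radius + s = 40 + 17.2967 = 57.2967

57.2967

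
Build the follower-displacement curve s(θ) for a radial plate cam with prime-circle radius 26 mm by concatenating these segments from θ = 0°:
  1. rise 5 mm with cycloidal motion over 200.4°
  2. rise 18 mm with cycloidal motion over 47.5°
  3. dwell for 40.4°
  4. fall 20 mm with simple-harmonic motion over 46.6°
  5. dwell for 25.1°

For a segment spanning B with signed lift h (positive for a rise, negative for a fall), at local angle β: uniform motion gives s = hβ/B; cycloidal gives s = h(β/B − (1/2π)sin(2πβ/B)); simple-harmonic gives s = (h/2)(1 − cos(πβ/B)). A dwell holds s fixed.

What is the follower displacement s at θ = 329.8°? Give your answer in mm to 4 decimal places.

seg 1 [0°–200.4°] cycloidal, h=5: full span → s += 5 → s = 5.0000
seg 2 [200.4°–247.9°] cycloidal, h=18: full span → s += 18 → s = 23.0000
seg 3 [247.9°–288.3°] dwell: s stays 23.0000
seg 4 [288.3°–334.9°] simple-harmonic, h=-20: θ=329.8° here. β=41.5, B=46.6. -20/2·(1 − cos(π·0.8906)) = -19.4147 → s = 3.5853

3.5853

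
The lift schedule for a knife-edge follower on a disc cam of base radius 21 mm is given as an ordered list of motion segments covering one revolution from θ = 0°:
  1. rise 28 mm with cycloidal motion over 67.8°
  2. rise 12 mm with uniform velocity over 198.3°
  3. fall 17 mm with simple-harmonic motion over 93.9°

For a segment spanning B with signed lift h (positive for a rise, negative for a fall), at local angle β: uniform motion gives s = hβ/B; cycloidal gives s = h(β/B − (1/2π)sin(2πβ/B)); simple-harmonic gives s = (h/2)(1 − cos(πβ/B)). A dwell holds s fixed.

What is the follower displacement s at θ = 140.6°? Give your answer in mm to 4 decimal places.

seg 1 [0°–67.8°] cycloidal, h=28: full span → s += 28 → s = 28.0000
seg 2 [67.8°–266.1°] uniform, h=12: θ=140.6° here. β=72.8, B=198.3. 12·72.8/198.3 = 4.4054 → s = 32.4054

32.4054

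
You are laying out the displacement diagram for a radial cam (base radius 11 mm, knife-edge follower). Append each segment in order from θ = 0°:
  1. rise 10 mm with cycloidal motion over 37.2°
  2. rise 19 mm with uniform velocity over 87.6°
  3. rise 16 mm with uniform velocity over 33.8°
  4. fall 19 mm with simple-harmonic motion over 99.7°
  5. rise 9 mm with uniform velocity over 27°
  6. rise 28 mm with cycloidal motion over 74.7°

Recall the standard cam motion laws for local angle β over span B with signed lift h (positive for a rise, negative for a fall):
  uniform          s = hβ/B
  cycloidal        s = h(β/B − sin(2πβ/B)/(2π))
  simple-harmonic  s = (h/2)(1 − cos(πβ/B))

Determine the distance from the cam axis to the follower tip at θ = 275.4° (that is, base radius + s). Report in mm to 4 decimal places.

seg 1 [0°–37.2°] cycloidal, h=10: full span → s += 10 → s = 10.0000
seg 2 [37.2°–124.8°] uniform, h=19: full span → s += 19 → s = 29.0000
seg 3 [124.8°–158.6°] uniform, h=16: full span → s += 16 → s = 45.0000
seg 4 [158.6°–258.3°] simple-harmonic, h=-19: full span → s += -19 → s = 26.0000
seg 5 [258.3°–285.3°] uniform, h=9: θ=275.4° here. β=17.1, B=27. 9·17.1/27 = 5.7000 → s = 31.7000
radial distance = base radius + s = 11 + 31.7000 = 42.7000

42.7000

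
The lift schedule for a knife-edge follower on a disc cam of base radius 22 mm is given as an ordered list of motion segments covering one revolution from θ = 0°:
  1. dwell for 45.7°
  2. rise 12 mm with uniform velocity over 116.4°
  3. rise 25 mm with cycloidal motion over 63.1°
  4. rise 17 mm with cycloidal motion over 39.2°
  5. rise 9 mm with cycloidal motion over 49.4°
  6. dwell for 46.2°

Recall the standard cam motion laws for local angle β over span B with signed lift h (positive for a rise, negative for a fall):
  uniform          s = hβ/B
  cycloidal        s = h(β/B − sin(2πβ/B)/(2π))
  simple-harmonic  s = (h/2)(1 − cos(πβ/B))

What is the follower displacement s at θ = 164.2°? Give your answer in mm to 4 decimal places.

seg 1 [0°–45.7°] dwell: s stays 0.0000
seg 2 [45.7°–162.1°] uniform, h=12: full span → s += 12 → s = 12.0000
seg 3 [162.1°–225.2°] cycloidal, h=25: θ=164.2° here. β=2.1, B=63.1. 25·(0.0333 − sin(2π·0.0333)/(2π)) = 0.0061 → s = 12.0061

12.0061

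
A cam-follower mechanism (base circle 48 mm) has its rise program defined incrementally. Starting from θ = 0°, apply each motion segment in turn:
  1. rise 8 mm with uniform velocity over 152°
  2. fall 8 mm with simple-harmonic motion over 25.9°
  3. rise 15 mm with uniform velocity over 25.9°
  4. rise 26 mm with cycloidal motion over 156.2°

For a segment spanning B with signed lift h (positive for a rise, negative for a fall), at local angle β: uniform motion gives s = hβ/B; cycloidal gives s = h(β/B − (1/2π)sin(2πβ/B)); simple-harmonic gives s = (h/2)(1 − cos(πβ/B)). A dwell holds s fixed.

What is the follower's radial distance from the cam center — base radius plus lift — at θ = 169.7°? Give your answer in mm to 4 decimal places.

seg 1 [0°–152°] uniform, h=8: full span → s += 8 → s = 8.0000
seg 2 [152°–177.9°] simple-harmonic, h=-8: θ=169.7° here. β=17.7, B=25.9. -8/2·(1 − cos(π·0.6834)) = -6.1792 → s = 1.8208
radial distance = base radius + s = 48 + 1.8208 = 49.8208

49.8208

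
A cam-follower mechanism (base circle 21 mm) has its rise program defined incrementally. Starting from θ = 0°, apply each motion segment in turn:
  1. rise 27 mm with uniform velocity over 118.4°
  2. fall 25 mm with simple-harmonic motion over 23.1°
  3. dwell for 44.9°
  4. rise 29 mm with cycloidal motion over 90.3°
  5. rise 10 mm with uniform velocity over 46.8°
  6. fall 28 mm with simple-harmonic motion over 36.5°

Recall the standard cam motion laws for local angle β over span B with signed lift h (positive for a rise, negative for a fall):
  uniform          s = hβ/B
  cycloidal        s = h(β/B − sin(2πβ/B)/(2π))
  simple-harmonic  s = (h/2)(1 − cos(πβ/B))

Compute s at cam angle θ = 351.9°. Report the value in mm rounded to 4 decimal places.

seg 1 [0°–118.4°] uniform, h=27: full span → s += 27 → s = 27.0000
seg 2 [118.4°–141.5°] simple-harmonic, h=-25: full span → s += -25 → s = 2.0000
seg 3 [141.5°–186.4°] dwell: s stays 2.0000
seg 4 [186.4°–276.7°] cycloidal, h=29: full span → s += 29 → s = 31.0000
seg 5 [276.7°–323.5°] uniform, h=10: full span → s += 10 → s = 41.0000
seg 6 [323.5°–360°] simple-harmonic, h=-28: θ=351.9° here. β=28.4, B=36.5. -28/2·(1 − cos(π·0.7781)) = -24.7332 → s = 16.2668

16.2668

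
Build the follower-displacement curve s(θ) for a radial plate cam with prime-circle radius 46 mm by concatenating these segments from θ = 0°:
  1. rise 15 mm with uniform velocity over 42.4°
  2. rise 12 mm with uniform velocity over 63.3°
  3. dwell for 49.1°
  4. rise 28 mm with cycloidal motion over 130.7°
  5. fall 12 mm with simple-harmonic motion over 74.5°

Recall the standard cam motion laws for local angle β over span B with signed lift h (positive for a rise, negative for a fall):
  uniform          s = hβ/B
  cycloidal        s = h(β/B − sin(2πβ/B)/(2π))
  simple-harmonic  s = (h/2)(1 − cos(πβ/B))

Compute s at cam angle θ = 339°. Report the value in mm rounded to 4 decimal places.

seg 1 [0°–42.4°] uniform, h=15: full span → s += 15 → s = 15.0000
seg 2 [42.4°–105.7°] uniform, h=12: full span → s += 12 → s = 27.0000
seg 3 [105.7°–154.8°] dwell: s stays 27.0000
seg 4 [154.8°–285.5°] cycloidal, h=28: full span → s += 28 → s = 55.0000
seg 5 [285.5°–360°] simple-harmonic, h=-12: θ=339° here. β=53.5, B=74.5. -12/2·(1 − cos(π·0.7181)) = -9.7972 → s = 45.2028

45.2028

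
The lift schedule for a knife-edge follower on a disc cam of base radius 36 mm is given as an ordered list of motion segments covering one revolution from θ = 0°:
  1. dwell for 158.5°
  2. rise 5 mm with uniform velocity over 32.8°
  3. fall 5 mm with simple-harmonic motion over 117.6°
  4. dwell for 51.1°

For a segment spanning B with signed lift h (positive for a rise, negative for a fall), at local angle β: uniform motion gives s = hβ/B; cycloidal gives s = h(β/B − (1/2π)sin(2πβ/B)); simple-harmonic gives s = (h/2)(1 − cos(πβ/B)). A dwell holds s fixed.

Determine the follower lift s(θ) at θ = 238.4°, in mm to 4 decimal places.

seg 1 [0°–158.5°] dwell: s stays 0.0000
seg 2 [158.5°–191.3°] uniform, h=5: full span → s += 5 → s = 5.0000
seg 3 [191.3°–308.9°] simple-harmonic, h=-5: θ=238.4° here. β=47.1, B=117.6. -5/2·(1 − cos(π·0.4005)) = -1.7313 → s = 3.2687

3.2687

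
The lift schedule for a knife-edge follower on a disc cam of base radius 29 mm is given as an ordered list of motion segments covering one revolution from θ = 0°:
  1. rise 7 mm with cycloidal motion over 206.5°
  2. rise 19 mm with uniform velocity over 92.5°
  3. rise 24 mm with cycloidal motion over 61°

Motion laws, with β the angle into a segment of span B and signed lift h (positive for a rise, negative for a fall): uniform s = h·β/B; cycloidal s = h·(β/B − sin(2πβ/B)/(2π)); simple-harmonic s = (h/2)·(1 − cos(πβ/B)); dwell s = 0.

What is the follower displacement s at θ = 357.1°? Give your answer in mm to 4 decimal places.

seg 1 [0°–206.5°] cycloidal, h=7: full span → s += 7 → s = 7.0000
seg 2 [206.5°–299°] uniform, h=19: full span → s += 19 → s = 26.0000
seg 3 [299°–360°] cycloidal, h=24: θ=357.1° here. β=58.1, B=61. 24·(0.9525 − sin(2π·0.9525)/(2π)) = 23.9831 → s = 49.9831

49.9831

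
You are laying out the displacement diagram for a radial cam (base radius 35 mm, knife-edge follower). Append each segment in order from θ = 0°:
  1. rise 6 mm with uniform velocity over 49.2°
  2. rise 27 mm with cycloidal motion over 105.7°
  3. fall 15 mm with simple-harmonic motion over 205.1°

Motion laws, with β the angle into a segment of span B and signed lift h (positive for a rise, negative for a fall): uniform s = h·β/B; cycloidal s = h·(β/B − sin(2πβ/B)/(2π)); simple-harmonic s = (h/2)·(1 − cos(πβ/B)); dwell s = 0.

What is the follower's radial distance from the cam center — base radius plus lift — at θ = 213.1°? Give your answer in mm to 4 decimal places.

seg 1 [0°–49.2°] uniform, h=6: full span → s += 6 → s = 6.0000
seg 2 [49.2°–154.9°] cycloidal, h=27: full span → s += 27 → s = 33.0000
seg 3 [154.9°–360°] simple-harmonic, h=-15: θ=213.1° here. β=58.2, B=205.1. -15/2·(1 − cos(π·0.2838)) = -2.7880 → s = 30.2120
radial distance = base radius + s = 35 + 30.2120 = 65.2120

65.2120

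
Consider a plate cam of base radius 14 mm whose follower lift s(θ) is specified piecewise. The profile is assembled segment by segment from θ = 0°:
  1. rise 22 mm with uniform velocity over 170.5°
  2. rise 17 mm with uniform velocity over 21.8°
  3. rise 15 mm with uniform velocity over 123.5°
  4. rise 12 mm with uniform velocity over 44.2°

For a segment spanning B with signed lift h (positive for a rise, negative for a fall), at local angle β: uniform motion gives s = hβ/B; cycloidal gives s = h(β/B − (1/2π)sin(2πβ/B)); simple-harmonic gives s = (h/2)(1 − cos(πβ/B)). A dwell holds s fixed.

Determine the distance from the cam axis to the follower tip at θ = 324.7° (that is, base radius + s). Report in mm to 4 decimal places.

seg 1 [0°–170.5°] uniform, h=22: full span → s += 22 → s = 22.0000
seg 2 [170.5°–192.3°] uniform, h=17: full span → s += 17 → s = 39.0000
seg 3 [192.3°–315.8°] uniform, h=15: full span → s += 15 → s = 54.0000
seg 4 [315.8°–360°] uniform, h=12: θ=324.7° here. β=8.9, B=44.2. 12·8.9/44.2 = 2.4163 → s = 56.4163
radial distance = base radius + s = 14 + 56.4163 = 70.4163

70.4163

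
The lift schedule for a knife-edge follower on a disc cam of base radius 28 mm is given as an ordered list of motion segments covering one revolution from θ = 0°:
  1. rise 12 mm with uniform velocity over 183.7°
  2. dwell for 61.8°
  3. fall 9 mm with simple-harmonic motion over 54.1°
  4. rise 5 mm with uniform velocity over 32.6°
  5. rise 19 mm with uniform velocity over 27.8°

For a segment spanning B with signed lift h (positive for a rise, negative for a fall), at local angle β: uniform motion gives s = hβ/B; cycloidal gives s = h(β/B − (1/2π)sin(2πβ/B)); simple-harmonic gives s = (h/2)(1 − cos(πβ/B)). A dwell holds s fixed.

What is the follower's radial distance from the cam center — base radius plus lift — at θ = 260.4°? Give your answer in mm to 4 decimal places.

seg 1 [0°–183.7°] uniform, h=12: full span → s += 12 → s = 12.0000
seg 2 [183.7°–245.5°] dwell: s stays 12.0000
seg 3 [245.5°–299.6°] simple-harmonic, h=-9: θ=260.4° here. β=14.9, B=54.1. -9/2·(1 − cos(π·0.2754)) = -1.5820 → s = 10.4180
radial distance = base radius + s = 28 + 10.4180 = 38.4180

38.4180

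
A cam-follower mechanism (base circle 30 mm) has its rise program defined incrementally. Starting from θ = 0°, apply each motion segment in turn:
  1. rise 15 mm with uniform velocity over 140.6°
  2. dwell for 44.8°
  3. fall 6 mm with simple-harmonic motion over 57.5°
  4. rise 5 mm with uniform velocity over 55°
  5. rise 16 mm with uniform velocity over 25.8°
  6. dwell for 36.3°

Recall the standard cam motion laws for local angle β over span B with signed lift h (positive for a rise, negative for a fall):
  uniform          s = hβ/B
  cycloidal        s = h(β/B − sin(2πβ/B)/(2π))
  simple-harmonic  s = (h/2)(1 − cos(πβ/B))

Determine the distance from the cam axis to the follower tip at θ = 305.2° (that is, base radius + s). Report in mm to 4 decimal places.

seg 1 [0°–140.6°] uniform, h=15: full span → s += 15 → s = 15.0000
seg 2 [140.6°–185.4°] dwell: s stays 15.0000
seg 3 [185.4°–242.9°] simple-harmonic, h=-6: full span → s += -6 → s = 9.0000
seg 4 [242.9°–297.9°] uniform, h=5: full span → s += 5 → s = 14.0000
seg 5 [297.9°–323.7°] uniform, h=16: θ=305.2° here. β=7.3, B=25.8. 16·7.3/25.8 = 4.5271 → s = 18.5271
radial distance = base radius + s = 30 + 18.5271 = 48.5271

48.5271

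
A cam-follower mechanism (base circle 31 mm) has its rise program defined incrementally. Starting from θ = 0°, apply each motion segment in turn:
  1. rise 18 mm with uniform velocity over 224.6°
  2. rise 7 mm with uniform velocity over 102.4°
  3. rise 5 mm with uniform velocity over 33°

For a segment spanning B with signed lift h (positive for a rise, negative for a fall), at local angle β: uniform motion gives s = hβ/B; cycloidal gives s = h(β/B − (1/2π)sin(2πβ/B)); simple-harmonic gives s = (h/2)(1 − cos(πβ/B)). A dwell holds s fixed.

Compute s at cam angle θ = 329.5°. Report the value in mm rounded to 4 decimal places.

seg 1 [0°–224.6°] uniform, h=18: full span → s += 18 → s = 18.0000
seg 2 [224.6°–327°] uniform, h=7: full span → s += 7 → s = 25.0000
seg 3 [327°–360°] uniform, h=5: θ=329.5° here. β=2.5, B=33. 5·2.5/33 = 0.3788 → s = 25.3788

25.3788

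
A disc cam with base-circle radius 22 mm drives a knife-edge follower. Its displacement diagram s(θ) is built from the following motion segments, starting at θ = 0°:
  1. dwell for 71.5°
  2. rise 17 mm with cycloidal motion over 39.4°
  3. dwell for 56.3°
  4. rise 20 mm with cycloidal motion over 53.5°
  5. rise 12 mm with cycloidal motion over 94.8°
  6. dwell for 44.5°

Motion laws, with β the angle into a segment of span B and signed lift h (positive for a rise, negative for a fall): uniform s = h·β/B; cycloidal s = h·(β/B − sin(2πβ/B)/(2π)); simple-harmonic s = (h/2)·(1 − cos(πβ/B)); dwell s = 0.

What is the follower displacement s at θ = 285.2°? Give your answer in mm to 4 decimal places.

seg 1 [0°–71.5°] dwell: s stays 0.0000
seg 2 [71.5°–110.9°] cycloidal, h=17: full span → s += 17 → s = 17.0000
seg 3 [110.9°–167.2°] dwell: s stays 17.0000
seg 4 [167.2°–220.7°] cycloidal, h=20: full span → s += 20 → s = 37.0000
seg 5 [220.7°–315.5°] cycloidal, h=12: θ=285.2° here. β=64.5, B=94.8. 12·(0.6804 − sin(2π·0.6804)/(2π)) = 9.8946 → s = 46.8946

46.8946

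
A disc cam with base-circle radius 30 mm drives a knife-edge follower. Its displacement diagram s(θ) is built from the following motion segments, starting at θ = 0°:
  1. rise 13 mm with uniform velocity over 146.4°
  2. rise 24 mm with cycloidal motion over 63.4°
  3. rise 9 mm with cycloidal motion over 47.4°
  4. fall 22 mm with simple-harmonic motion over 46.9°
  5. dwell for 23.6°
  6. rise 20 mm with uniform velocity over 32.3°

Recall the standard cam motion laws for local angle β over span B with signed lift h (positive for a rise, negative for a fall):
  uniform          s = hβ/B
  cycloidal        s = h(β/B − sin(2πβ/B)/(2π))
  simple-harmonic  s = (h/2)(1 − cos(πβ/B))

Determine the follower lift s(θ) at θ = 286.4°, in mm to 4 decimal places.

seg 1 [0°–146.4°] uniform, h=13: full span → s += 13 → s = 13.0000
seg 2 [146.4°–209.8°] cycloidal, h=24: full span → s += 24 → s = 37.0000
seg 3 [209.8°–257.2°] cycloidal, h=9: full span → s += 9 → s = 46.0000
seg 4 [257.2°–304.1°] simple-harmonic, h=-22: θ=286.4° here. β=29.2, B=46.9. -22/2·(1 − cos(π·0.6226)) = -15.1328 → s = 30.8672

30.8672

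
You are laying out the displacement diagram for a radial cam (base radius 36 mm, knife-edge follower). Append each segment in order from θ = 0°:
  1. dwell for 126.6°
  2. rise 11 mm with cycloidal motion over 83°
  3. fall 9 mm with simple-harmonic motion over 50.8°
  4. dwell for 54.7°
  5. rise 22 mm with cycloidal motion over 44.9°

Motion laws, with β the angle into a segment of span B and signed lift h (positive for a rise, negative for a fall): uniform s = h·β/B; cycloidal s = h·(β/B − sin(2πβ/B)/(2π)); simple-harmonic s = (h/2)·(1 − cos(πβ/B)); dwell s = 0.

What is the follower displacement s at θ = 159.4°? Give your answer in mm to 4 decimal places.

seg 1 [0°–126.6°] dwell: s stays 0.0000
seg 2 [126.6°–209.6°] cycloidal, h=11: θ=159.4° here. β=32.8, B=83. 11·(0.3952 − sin(2π·0.3952)/(2π)) = 3.2755 → s = 3.2755

3.2755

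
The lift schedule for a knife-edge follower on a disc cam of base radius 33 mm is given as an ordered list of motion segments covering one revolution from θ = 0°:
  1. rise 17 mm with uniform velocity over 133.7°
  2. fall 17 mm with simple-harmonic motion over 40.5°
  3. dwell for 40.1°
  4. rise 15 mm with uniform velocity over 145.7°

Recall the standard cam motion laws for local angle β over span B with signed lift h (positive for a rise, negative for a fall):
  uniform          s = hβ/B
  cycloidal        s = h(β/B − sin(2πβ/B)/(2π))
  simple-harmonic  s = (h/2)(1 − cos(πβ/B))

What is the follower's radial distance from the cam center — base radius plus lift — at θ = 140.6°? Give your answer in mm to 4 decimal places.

seg 1 [0°–133.7°] uniform, h=17: full span → s += 17 → s = 17.0000
seg 2 [133.7°–174.2°] simple-harmonic, h=-17: θ=140.6° here. β=6.9, B=40.5. -17/2·(1 − cos(π·0.1704)) = -1.1887 → s = 15.8113
radial distance = base radius + s = 33 + 15.8113 = 48.8113

48.8113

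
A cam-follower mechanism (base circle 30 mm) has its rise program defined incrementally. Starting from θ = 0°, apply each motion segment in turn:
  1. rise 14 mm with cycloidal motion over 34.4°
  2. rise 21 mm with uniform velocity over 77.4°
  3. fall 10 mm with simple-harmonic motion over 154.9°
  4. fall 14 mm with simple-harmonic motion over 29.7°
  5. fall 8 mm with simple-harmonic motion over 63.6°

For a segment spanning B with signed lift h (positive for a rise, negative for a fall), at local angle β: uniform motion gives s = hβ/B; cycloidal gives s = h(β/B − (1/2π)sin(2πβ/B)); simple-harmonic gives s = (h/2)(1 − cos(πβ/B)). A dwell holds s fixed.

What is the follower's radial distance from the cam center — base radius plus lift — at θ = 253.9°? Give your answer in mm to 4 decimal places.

seg 1 [0°–34.4°] cycloidal, h=14: full span → s += 14 → s = 14.0000
seg 2 [34.4°–111.8°] uniform, h=21: full span → s += 21 → s = 35.0000
seg 3 [111.8°–266.7°] simple-harmonic, h=-10: θ=253.9° here. β=142.1, B=154.9. -10/2·(1 − cos(π·0.9174)) = -9.8325 → s = 25.1675
radial distance = base radius + s = 30 + 25.1675 = 55.1675

55.1675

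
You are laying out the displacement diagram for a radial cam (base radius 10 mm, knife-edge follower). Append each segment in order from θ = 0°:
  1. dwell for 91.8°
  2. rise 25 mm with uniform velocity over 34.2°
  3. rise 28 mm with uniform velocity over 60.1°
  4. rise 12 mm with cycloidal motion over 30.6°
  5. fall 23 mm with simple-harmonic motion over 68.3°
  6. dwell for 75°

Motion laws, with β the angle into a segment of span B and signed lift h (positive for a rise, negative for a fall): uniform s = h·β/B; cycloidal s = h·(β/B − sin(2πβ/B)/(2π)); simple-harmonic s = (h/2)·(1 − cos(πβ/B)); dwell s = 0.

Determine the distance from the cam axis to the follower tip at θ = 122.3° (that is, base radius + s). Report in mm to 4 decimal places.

seg 1 [0°–91.8°] dwell: s stays 0.0000
seg 2 [91.8°–126°] uniform, h=25: θ=122.3° here. β=30.5, B=34.2. 25·30.5/34.2 = 22.2953 → s = 22.2953
radial distance = base radius + s = 10 + 22.2953 = 32.2953

32.2953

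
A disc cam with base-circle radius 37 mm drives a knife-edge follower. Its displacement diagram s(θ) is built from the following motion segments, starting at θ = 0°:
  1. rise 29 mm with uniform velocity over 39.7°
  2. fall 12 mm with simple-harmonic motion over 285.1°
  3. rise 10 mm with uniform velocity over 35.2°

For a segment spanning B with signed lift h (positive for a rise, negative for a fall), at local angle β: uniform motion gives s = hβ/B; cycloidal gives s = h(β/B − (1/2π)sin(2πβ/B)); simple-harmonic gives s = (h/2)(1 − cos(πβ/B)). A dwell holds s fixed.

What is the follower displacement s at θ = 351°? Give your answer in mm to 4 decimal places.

seg 1 [0°–39.7°] uniform, h=29: full span → s += 29 → s = 29.0000
seg 2 [39.7°–324.8°] simple-harmonic, h=-12: full span → s += -12 → s = 17.0000
seg 3 [324.8°–360°] uniform, h=10: θ=351° here. β=26.2, B=35.2. 10·26.2/35.2 = 7.4432 → s = 24.4432

24.4432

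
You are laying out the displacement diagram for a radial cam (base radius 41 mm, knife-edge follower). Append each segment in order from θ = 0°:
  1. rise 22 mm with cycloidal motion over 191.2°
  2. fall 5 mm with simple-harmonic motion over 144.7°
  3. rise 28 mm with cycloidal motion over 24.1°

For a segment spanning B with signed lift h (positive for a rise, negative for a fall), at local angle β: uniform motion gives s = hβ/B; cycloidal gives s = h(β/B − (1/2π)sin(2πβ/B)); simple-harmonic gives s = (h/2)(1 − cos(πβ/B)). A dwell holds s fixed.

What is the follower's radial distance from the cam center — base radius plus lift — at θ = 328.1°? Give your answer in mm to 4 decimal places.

seg 1 [0°–191.2°] cycloidal, h=22: full span → s += 22 → s = 22.0000
seg 2 [191.2°–335.9°] simple-harmonic, h=-5: θ=328.1° here. β=136.9, B=144.7. -5/2·(1 − cos(π·0.9461)) = -4.9642 → s = 17.0358
radial distance = base radius + s = 41 + 17.0358 = 58.0358

58.0358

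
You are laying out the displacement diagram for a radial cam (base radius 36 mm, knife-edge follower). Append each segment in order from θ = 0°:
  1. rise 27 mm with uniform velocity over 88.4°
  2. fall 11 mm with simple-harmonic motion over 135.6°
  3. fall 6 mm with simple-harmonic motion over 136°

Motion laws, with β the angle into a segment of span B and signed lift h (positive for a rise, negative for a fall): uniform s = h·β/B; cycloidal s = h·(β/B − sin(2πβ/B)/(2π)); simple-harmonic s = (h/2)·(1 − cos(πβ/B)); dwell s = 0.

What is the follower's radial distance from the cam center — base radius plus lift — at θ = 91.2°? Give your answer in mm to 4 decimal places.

seg 1 [0°–88.4°] uniform, h=27: full span → s += 27 → s = 27.0000
seg 2 [88.4°–224°] simple-harmonic, h=-11: θ=91.2° here. β=2.8, B=135.6. -11/2·(1 − cos(π·0.0206)) = -0.0116 → s = 26.9884
radial distance = base radius + s = 36 + 26.9884 = 62.9884

62.9884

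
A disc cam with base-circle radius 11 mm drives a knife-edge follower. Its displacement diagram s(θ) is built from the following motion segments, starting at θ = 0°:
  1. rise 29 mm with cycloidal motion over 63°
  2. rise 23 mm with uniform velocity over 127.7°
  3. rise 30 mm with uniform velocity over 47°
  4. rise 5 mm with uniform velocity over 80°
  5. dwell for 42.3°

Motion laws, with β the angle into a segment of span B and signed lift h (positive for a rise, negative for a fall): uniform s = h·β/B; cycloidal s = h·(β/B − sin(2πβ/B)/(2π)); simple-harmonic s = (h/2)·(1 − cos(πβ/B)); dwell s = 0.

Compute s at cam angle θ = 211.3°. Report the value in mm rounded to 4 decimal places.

seg 1 [0°–63°] cycloidal, h=29: full span → s += 29 → s = 29.0000
seg 2 [63°–190.7°] uniform, h=23: full span → s += 23 → s = 52.0000
seg 3 [190.7°–237.7°] uniform, h=30: θ=211.3° here. β=20.6, B=47. 30·20.6/47 = 13.1489 → s = 65.1489

65.1489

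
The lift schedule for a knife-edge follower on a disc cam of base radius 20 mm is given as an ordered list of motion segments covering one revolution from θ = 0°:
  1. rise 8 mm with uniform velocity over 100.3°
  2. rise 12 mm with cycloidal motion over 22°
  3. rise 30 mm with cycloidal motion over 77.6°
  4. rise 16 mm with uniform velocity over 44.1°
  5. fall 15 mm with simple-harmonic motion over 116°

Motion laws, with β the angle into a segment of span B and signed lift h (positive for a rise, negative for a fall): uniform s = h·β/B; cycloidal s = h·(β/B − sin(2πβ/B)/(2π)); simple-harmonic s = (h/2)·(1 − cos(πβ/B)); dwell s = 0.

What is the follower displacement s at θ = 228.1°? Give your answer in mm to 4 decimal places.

seg 1 [0°–100.3°] uniform, h=8: full span → s += 8 → s = 8.0000
seg 2 [100.3°–122.3°] cycloidal, h=12: full span → s += 12 → s = 20.0000
seg 3 [122.3°–199.9°] cycloidal, h=30: full span → s += 30 → s = 50.0000
seg 4 [199.9°–244°] uniform, h=16: θ=228.1° here. β=28.2, B=44.1. 16·28.2/44.1 = 10.2313 → s = 60.2313

60.2313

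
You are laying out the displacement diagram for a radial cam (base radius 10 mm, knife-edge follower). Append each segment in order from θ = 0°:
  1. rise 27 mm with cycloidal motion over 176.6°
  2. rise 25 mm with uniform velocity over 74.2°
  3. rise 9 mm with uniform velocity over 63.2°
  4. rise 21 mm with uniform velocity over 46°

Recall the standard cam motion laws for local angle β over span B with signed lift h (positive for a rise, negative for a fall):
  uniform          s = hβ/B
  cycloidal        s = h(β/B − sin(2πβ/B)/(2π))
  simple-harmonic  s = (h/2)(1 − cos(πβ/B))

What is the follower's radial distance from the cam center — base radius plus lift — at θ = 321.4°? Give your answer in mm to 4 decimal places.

seg 1 [0°–176.6°] cycloidal, h=27: full span → s += 27 → s = 27.0000
seg 2 [176.6°–250.8°] uniform, h=25: full span → s += 25 → s = 52.0000
seg 3 [250.8°–314°] uniform, h=9: full span → s += 9 → s = 61.0000
seg 4 [314°–360°] uniform, h=21: θ=321.4° here. β=7.4, B=46. 21·7.4/46 = 3.3783 → s = 64.3783
radial distance = base radius + s = 10 + 64.3783 = 74.3783

74.3783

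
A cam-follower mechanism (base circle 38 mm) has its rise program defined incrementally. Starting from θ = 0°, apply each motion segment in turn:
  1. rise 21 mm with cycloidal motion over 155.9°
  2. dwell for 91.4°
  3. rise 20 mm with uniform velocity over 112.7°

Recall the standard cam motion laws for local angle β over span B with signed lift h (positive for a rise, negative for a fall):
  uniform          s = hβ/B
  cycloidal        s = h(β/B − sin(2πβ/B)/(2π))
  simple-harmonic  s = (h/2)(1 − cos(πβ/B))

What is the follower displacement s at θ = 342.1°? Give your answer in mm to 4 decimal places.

seg 1 [0°–155.9°] cycloidal, h=21: full span → s += 21 → s = 21.0000
seg 2 [155.9°–247.3°] dwell: s stays 21.0000
seg 3 [247.3°–360°] uniform, h=20: θ=342.1° here. β=94.8, B=112.7. 20·94.8/112.7 = 16.8234 → s = 37.8234

37.8234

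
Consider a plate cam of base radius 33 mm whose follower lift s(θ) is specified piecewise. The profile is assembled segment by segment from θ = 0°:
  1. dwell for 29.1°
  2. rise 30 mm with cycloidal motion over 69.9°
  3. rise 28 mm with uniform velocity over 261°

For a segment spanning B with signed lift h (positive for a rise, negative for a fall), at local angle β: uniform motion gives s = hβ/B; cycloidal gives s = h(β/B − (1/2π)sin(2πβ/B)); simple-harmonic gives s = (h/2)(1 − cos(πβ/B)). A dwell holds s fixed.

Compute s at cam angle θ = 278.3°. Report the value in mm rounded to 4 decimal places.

seg 1 [0°–29.1°] dwell: s stays 0.0000
seg 2 [29.1°–99°] cycloidal, h=30: full span → s += 30 → s = 30.0000
seg 3 [99°–360°] uniform, h=28: θ=278.3° here. β=179.3, B=261. 28·179.3/261 = 19.2352 → s = 49.2352

49.2352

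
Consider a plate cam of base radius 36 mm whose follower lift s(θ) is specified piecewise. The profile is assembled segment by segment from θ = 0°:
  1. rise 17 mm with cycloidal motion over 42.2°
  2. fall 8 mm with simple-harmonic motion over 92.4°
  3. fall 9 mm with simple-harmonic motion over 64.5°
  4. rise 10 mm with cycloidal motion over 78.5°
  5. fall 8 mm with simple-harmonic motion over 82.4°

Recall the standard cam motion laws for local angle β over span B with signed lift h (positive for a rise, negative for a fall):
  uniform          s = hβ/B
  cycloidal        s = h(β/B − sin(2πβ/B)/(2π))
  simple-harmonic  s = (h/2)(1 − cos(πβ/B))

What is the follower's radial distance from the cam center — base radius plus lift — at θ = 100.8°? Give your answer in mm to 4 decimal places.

seg 1 [0°–42.2°] cycloidal, h=17: full span → s += 17 → s = 17.0000
seg 2 [42.2°–134.6°] simple-harmonic, h=-8: θ=100.8° here. β=58.6, B=92.4. -8/2·(1 − cos(π·0.6342)) = -5.6369 → s = 11.3631
radial distance = base radius + s = 36 + 11.3631 = 47.3631

47.3631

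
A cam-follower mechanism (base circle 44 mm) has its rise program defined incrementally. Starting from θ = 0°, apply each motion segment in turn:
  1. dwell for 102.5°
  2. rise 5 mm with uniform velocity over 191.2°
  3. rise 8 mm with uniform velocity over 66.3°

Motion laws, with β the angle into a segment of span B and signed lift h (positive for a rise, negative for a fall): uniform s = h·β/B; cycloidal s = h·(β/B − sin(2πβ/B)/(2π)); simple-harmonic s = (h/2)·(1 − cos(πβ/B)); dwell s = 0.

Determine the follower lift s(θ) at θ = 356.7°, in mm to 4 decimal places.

seg 1 [0°–102.5°] dwell: s stays 0.0000
seg 2 [102.5°–293.7°] uniform, h=5: full span → s += 5 → s = 5.0000
seg 3 [293.7°–360°] uniform, h=8: θ=356.7° here. β=63, B=66.3. 8·63/66.3 = 7.6018 → s = 12.6018

12.6018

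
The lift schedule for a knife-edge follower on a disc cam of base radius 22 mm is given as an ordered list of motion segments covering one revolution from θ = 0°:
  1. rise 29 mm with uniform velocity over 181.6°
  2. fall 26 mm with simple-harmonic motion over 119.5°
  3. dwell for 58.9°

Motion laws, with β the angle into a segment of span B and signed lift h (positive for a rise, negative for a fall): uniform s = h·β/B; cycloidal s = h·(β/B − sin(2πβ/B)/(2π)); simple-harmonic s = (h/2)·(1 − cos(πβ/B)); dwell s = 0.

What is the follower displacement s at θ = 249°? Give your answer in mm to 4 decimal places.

seg 1 [0°–181.6°] uniform, h=29: full span → s += 29 → s = 29.0000
seg 2 [181.6°–301.1°] simple-harmonic, h=-26: θ=249° here. β=67.4, B=119.5. -26/2·(1 − cos(π·0.5640)) = -15.5969 → s = 13.4031

13.4031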